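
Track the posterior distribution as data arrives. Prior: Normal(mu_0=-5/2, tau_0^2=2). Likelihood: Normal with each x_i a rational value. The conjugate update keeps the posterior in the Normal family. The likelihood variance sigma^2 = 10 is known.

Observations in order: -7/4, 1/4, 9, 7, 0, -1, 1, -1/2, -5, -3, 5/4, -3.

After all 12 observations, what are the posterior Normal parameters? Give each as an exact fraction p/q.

obs 1: x=-7/4 → posterior Normal(-19/8, 5/3)
obs 2: x=1/4 → posterior Normal(-2, 10/7)
obs 3: x=9 → posterior Normal(-5/8, 5/4)
obs 4: x=7 → posterior Normal(2/9, 10/9)
obs 5: x=0 → posterior Normal(1/5, 1)
obs 6: x=-1 → posterior Normal(1/11, 10/11)
obs 7: x=1 → posterior Normal(1/6, 5/6)
obs 8: x=-1/2 → posterior Normal(3/26, 10/13)
obs 9: x=-5 → posterior Normal(-1/4, 5/7)
obs 10: x=-3 → posterior Normal(-13/30, 2/3)
obs 11: x=5/4 → posterior Normal(-21/64, 5/8)
obs 12: x=-3 → posterior Normal(-33/68, 10/17)

mu_0=-33/68, tau_0^2=10/17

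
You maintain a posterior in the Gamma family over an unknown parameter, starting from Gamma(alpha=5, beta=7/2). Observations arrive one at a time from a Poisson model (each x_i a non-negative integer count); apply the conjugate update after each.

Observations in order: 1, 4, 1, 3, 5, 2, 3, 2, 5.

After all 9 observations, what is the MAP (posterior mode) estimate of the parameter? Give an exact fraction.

12/5

obs 1: x=1 → posterior Gamma(6, 9/2)
obs 2: x=4 → posterior Gamma(10, 11/2)
obs 3: x=1 → posterior Gamma(11, 13/2)
obs 4: x=3 → posterior Gamma(14, 15/2)
obs 5: x=5 → posterior Gamma(19, 17/2)
obs 6: x=2 → posterior Gamma(21, 19/2)
obs 7: x=3 → posterior Gamma(24, 21/2)
obs 8: x=2 → posterior Gamma(26, 23/2)
obs 9: x=5 → posterior Gamma(31, 25/2)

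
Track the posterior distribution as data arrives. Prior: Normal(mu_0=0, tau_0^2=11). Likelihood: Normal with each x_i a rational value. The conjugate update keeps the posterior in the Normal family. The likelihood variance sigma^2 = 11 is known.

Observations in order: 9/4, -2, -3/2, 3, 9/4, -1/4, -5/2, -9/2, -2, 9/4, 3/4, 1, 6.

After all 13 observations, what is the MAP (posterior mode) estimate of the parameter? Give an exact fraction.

obs 1: x=9/4 → posterior Normal(9/8, 11/2)
obs 2: x=-2 → posterior Normal(1/12, 11/3)
obs 3: x=-3/2 → posterior Normal(-5/16, 11/4)
obs 4: x=3 → posterior Normal(7/20, 11/5)
obs 5: x=9/4 → posterior Normal(2/3, 11/6)
obs 6: x=-1/4 → posterior Normal(15/28, 11/7)
obs 7: x=-5/2 → posterior Normal(5/32, 11/8)
obs 8: x=-9/2 → posterior Normal(-13/36, 11/9)
obs 9: x=-2 → posterior Normal(-21/40, 11/10)
obs 10: x=9/4 → posterior Normal(-3/11, 1)
obs 11: x=3/4 → posterior Normal(-3/16, 11/12)
obs 12: x=1 → posterior Normal(-5/52, 11/13)
obs 13: x=6 → posterior Normal(19/56, 11/14)

19/56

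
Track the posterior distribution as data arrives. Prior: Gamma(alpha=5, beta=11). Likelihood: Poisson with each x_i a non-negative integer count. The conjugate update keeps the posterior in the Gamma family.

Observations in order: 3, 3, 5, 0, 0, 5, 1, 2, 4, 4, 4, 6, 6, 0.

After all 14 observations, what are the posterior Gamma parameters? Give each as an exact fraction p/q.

alpha=48, beta=25

obs 1: x=3 → posterior Gamma(8, 12)
obs 2: x=3 → posterior Gamma(11, 13)
obs 3: x=5 → posterior Gamma(16, 14)
obs 4: x=0 → posterior Gamma(16, 15)
obs 5: x=0 → posterior Gamma(16, 16)
obs 6: x=5 → posterior Gamma(21, 17)
obs 7: x=1 → posterior Gamma(22, 18)
obs 8: x=2 → posterior Gamma(24, 19)
obs 9: x=4 → posterior Gamma(28, 20)
obs 10: x=4 → posterior Gamma(32, 21)
obs 11: x=4 → posterior Gamma(36, 22)
obs 12: x=6 → posterior Gamma(42, 23)
obs 13: x=6 → posterior Gamma(48, 24)
obs 14: x=0 → posterior Gamma(48, 25)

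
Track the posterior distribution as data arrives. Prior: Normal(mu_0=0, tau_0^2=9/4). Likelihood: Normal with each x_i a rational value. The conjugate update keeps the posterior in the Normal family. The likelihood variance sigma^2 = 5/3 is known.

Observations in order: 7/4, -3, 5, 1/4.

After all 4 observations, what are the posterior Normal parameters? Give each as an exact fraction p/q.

mu_0=27/32, tau_0^2=45/128

obs 1: x=7/4 → posterior Normal(189/188, 45/47)
obs 2: x=-3 → posterior Normal(-135/296, 45/74)
obs 3: x=5 → posterior Normal(405/404, 45/101)
obs 4: x=1/4 → posterior Normal(27/32, 45/128)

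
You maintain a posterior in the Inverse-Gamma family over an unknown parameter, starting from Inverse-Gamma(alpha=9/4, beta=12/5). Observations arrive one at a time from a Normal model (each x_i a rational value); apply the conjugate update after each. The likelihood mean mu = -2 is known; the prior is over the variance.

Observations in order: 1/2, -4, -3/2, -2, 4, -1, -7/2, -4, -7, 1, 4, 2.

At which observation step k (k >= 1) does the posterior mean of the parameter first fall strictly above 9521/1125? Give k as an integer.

k = 11

obs 1: x=1/2 → posterior Inverse-Gamma(11/4, 221/40)
obs 2: x=-4 → posterior Inverse-Gamma(13/4, 301/40)
obs 3: x=-3/2 → posterior Inverse-Gamma(15/4, 153/20)
obs 4: x=-2 → posterior Inverse-Gamma(17/4, 153/20)
obs 5: x=4 → posterior Inverse-Gamma(19/4, 513/20)
obs 6: x=-1 → posterior Inverse-Gamma(21/4, 523/20)
obs 7: x=-7/2 → posterior Inverse-Gamma(23/4, 1091/40)
obs 8: x=-4 → posterior Inverse-Gamma(25/4, 1171/40)
obs 9: x=-7 → posterior Inverse-Gamma(27/4, 1671/40)
obs 10: x=1 → posterior Inverse-Gamma(29/4, 1851/40)
obs 11: x=4 → posterior Inverse-Gamma(31/4, 2571/40)
obs 12: x=2 → posterior Inverse-Gamma(33/4, 2891/40)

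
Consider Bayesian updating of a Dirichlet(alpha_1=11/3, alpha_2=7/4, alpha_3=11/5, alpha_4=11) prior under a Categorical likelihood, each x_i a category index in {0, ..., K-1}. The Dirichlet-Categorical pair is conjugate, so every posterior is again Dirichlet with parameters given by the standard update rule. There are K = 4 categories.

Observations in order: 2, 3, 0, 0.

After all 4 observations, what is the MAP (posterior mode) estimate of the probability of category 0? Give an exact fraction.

280/1117

obs 1: x=2 → posterior Dirichlet(11/3, 7/4, 16/5, 11)
obs 2: x=3 → posterior Dirichlet(11/3, 7/4, 16/5, 12)
obs 3: x=0 → posterior Dirichlet(14/3, 7/4, 16/5, 12)
obs 4: x=0 → posterior Dirichlet(17/3, 7/4, 16/5, 12)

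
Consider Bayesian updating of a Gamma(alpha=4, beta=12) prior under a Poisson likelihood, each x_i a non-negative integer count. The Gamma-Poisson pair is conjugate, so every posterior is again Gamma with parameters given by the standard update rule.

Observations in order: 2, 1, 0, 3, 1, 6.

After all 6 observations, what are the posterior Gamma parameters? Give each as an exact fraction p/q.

obs 1: x=2 → posterior Gamma(6, 13)
obs 2: x=1 → posterior Gamma(7, 14)
obs 3: x=0 → posterior Gamma(7, 15)
obs 4: x=3 → posterior Gamma(10, 16)
obs 5: x=1 → posterior Gamma(11, 17)
obs 6: x=6 → posterior Gamma(17, 18)

alpha=17, beta=18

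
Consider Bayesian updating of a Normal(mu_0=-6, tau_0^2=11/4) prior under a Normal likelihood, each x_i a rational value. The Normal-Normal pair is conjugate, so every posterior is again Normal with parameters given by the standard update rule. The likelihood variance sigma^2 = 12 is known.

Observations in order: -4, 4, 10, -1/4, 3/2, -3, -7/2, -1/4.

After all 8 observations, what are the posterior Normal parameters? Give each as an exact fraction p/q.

obs 1: x=-4 → posterior Normal(-332/59, 132/59)
obs 2: x=4 → posterior Normal(-144/35, 66/35)
obs 3: x=10 → posterior Normal(-178/81, 44/27)
obs 4: x=-1/4 → posterior Normal(-723/368, 33/23)
obs 5: x=3/2 → posterior Normal(-657/412, 132/103)
obs 6: x=-3 → posterior Normal(-263/152, 22/19)
obs 7: x=-7/2 → posterior Normal(-943/500, 132/125)
obs 8: x=-1/4 → posterior Normal(-477/272, 33/34)

mu_0=-477/272, tau_0^2=33/34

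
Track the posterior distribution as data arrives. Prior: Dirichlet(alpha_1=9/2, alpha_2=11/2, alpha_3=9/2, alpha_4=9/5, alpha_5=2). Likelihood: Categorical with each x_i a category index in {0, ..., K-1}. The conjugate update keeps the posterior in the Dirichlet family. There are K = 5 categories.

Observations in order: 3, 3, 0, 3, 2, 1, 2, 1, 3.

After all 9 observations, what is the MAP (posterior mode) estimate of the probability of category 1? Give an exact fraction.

65/223

obs 1: x=3 → posterior Dirichlet(9/2, 11/2, 9/2, 14/5, 2)
obs 2: x=3 → posterior Dirichlet(9/2, 11/2, 9/2, 19/5, 2)
obs 3: x=0 → posterior Dirichlet(11/2, 11/2, 9/2, 19/5, 2)
obs 4: x=3 → posterior Dirichlet(11/2, 11/2, 9/2, 24/5, 2)
obs 5: x=2 → posterior Dirichlet(11/2, 11/2, 11/2, 24/5, 2)
obs 6: x=1 → posterior Dirichlet(11/2, 13/2, 11/2, 24/5, 2)
obs 7: x=2 → posterior Dirichlet(11/2, 13/2, 13/2, 24/5, 2)
obs 8: x=1 → posterior Dirichlet(11/2, 15/2, 13/2, 24/5, 2)
obs 9: x=3 → posterior Dirichlet(11/2, 15/2, 13/2, 29/5, 2)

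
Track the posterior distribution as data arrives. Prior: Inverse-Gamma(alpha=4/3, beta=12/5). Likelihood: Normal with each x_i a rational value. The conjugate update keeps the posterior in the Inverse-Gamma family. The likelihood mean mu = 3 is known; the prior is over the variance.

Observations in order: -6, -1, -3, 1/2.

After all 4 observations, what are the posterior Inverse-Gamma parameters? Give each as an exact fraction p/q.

alpha=10/3, beta=2881/40

obs 1: x=-6 → posterior Inverse-Gamma(11/6, 429/10)
obs 2: x=-1 → posterior Inverse-Gamma(7/3, 509/10)
obs 3: x=-3 → posterior Inverse-Gamma(17/6, 689/10)
obs 4: x=1/2 → posterior Inverse-Gamma(10/3, 2881/40)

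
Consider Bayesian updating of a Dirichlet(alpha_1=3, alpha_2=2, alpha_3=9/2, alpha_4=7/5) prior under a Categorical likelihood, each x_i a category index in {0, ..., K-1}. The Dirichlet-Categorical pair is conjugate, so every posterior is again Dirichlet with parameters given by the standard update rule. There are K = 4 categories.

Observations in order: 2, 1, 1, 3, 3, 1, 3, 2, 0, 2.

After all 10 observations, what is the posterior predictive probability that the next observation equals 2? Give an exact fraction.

75/209

obs 1: x=2 → posterior Dirichlet(3, 2, 11/2, 7/5)
obs 2: x=1 → posterior Dirichlet(3, 3, 11/2, 7/5)
obs 3: x=1 → posterior Dirichlet(3, 4, 11/2, 7/5)
obs 4: x=3 → posterior Dirichlet(3, 4, 11/2, 12/5)
obs 5: x=3 → posterior Dirichlet(3, 4, 11/2, 17/5)
obs 6: x=1 → posterior Dirichlet(3, 5, 11/2, 17/5)
obs 7: x=3 → posterior Dirichlet(3, 5, 11/2, 22/5)
obs 8: x=2 → posterior Dirichlet(3, 5, 13/2, 22/5)
obs 9: x=0 → posterior Dirichlet(4, 5, 13/2, 22/5)
obs 10: x=2 → posterior Dirichlet(4, 5, 15/2, 22/5)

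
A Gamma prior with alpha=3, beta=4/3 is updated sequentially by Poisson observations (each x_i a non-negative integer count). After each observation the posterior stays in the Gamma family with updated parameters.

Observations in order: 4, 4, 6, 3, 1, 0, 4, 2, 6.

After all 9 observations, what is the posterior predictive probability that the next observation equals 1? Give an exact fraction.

obs 1: x=4 → posterior Gamma(7, 7/3)
obs 2: x=4 → posterior Gamma(11, 10/3)
obs 3: x=6 → posterior Gamma(17, 13/3)
obs 4: x=3 → posterior Gamma(20, 16/3)
obs 5: x=1 → posterior Gamma(21, 19/3)
obs 6: x=0 → posterior Gamma(21, 22/3)
obs 7: x=4 → posterior Gamma(25, 25/3)
obs 8: x=2 → posterior Gamma(27, 28/3)
obs 9: x=6 → posterior Gamma(33, 31/3)

1623944157622877945866257967141674146575339989030909/11756638905368616011414050501310355554617941909569536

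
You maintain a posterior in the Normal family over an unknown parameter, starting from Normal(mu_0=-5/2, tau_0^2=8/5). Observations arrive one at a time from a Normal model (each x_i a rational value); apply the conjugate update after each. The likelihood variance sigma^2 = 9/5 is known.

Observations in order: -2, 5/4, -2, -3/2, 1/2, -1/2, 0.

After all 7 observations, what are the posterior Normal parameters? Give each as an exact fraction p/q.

obs 1: x=-2 → posterior Normal(-77/34, 72/85)
obs 2: x=5/4 → posterior Normal(-57/50, 72/125)
obs 3: x=-2 → posterior Normal(-89/66, 24/55)
obs 4: x=-3/2 → posterior Normal(-113/82, 72/205)
obs 5: x=1/2 → posterior Normal(-15/14, 72/245)
obs 6: x=-1/2 → posterior Normal(-113/114, 24/95)
obs 7: x=0 → posterior Normal(-113/130, 72/325)

mu_0=-113/130, tau_0^2=72/325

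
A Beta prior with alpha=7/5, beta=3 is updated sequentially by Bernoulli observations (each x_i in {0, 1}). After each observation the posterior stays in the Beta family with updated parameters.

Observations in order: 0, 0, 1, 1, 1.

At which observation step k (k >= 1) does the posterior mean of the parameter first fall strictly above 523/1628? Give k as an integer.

k = 3

obs 1: x=0 → posterior Beta(7/5, 4)
obs 2: x=0 → posterior Beta(7/5, 5)
obs 3: x=1 → posterior Beta(12/5, 5)
obs 4: x=1 → posterior Beta(17/5, 5)
obs 5: x=1 → posterior Beta(22/5, 5)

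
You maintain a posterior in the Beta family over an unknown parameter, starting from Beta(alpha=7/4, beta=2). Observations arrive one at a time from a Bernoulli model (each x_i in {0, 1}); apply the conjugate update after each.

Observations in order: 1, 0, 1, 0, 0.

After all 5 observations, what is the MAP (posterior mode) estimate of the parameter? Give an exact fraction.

11/27

obs 1: x=1 → posterior Beta(11/4, 2)
obs 2: x=0 → posterior Beta(11/4, 3)
obs 3: x=1 → posterior Beta(15/4, 3)
obs 4: x=0 → posterior Beta(15/4, 4)
obs 5: x=0 → posterior Beta(15/4, 5)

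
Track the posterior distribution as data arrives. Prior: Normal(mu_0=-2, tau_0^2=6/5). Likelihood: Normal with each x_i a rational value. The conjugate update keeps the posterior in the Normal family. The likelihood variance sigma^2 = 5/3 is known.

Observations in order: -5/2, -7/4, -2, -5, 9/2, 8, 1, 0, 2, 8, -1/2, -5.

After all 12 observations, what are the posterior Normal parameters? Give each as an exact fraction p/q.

obs 1: x=-5/2 → posterior Normal(-95/43, 30/43)
obs 2: x=-7/4 → posterior Normal(-253/122, 30/61)
obs 3: x=-2 → posterior Normal(-325/158, 30/79)
obs 4: x=-5 → posterior Normal(-505/194, 30/97)
obs 5: x=9/2 → posterior Normal(-343/230, 6/23)
obs 6: x=8 → posterior Normal(-55/266, 30/133)
obs 7: x=1 → posterior Normal(-19/302, 30/151)
obs 8: x=0 → posterior Normal(-19/338, 30/169)
obs 9: x=2 → posterior Normal(53/374, 30/187)
obs 10: x=8 → posterior Normal(341/410, 6/41)
obs 11: x=-1/2 → posterior Normal(323/446, 30/223)
obs 12: x=-5 → posterior Normal(143/482, 30/241)

mu_0=143/482, tau_0^2=30/241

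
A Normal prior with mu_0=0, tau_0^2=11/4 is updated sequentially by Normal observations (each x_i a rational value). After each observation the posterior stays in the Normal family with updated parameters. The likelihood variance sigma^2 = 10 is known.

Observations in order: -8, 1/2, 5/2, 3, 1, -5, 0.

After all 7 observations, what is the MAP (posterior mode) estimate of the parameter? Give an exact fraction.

obs 1: x=-8 → posterior Normal(-88/51, 110/51)
obs 2: x=1/2 → posterior Normal(-165/124, 55/31)
obs 3: x=5/2 → posterior Normal(-55/73, 110/73)
obs 4: x=3 → posterior Normal(-11/42, 55/42)
obs 5: x=1 → posterior Normal(-11/95, 22/19)
obs 6: x=-5 → posterior Normal(-33/53, 55/53)
obs 7: x=0 → posterior Normal(-22/39, 110/117)

-22/39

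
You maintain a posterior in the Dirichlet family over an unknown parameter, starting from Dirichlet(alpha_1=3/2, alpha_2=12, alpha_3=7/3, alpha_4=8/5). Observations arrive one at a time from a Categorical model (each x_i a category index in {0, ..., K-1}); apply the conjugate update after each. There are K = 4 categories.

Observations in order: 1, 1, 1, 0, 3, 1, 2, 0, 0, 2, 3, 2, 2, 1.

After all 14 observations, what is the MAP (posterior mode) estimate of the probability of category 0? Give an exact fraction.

obs 1: x=1 → posterior Dirichlet(3/2, 13, 7/3, 8/5)
obs 2: x=1 → posterior Dirichlet(3/2, 14, 7/3, 8/5)
obs 3: x=1 → posterior Dirichlet(3/2, 15, 7/3, 8/5)
obs 4: x=0 → posterior Dirichlet(5/2, 15, 7/3, 8/5)
obs 5: x=3 → posterior Dirichlet(5/2, 15, 7/3, 13/5)
obs 6: x=1 → posterior Dirichlet(5/2, 16, 7/3, 13/5)
obs 7: x=2 → posterior Dirichlet(5/2, 16, 10/3, 13/5)
obs 8: x=0 → posterior Dirichlet(7/2, 16, 10/3, 13/5)
obs 9: x=0 → posterior Dirichlet(9/2, 16, 10/3, 13/5)
obs 10: x=2 → posterior Dirichlet(9/2, 16, 13/3, 13/5)
obs 11: x=3 → posterior Dirichlet(9/2, 16, 13/3, 18/5)
obs 12: x=2 → posterior Dirichlet(9/2, 16, 16/3, 18/5)
obs 13: x=2 → posterior Dirichlet(9/2, 16, 19/3, 18/5)
obs 14: x=1 → posterior Dirichlet(9/2, 17, 19/3, 18/5)

105/823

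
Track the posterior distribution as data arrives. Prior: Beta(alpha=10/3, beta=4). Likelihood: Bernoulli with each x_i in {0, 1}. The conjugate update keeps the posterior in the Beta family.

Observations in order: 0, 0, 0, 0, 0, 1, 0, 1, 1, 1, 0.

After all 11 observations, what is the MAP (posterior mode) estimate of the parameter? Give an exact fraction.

19/49

obs 1: x=0 → posterior Beta(10/3, 5)
obs 2: x=0 → posterior Beta(10/3, 6)
obs 3: x=0 → posterior Beta(10/3, 7)
obs 4: x=0 → posterior Beta(10/3, 8)
obs 5: x=0 → posterior Beta(10/3, 9)
obs 6: x=1 → posterior Beta(13/3, 9)
obs 7: x=0 → posterior Beta(13/3, 10)
obs 8: x=1 → posterior Beta(16/3, 10)
obs 9: x=1 → posterior Beta(19/3, 10)
obs 10: x=1 → posterior Beta(22/3, 10)
obs 11: x=0 → posterior Beta(22/3, 11)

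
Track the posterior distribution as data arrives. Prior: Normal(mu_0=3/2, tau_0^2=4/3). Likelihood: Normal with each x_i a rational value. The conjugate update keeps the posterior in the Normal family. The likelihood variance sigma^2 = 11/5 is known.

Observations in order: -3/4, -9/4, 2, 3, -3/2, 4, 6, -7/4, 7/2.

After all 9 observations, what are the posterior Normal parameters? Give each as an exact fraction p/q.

obs 1: x=-3/4 → posterior Normal(69/106, 44/53)
obs 2: x=-9/4 → posterior Normal(-21/146, 44/73)
obs 3: x=2 → posterior Normal(59/186, 44/93)
obs 4: x=3 → posterior Normal(179/226, 44/113)
obs 5: x=-3/2 → posterior Normal(17/38, 44/133)
obs 6: x=4 → posterior Normal(31/34, 44/153)
obs 7: x=6 → posterior Normal(3/2, 44/173)
obs 8: x=-7/4 → posterior Normal(449/386, 44/193)
obs 9: x=7/2 → posterior Normal(589/426, 44/213)

mu_0=589/426, tau_0^2=44/213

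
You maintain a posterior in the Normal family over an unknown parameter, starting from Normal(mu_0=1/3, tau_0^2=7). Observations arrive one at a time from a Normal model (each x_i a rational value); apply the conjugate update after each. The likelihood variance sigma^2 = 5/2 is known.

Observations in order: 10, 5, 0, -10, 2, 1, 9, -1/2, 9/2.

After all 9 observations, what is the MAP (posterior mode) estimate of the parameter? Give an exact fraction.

obs 1: x=10 → posterior Normal(425/57, 35/19)
obs 2: x=5 → posterior Normal(635/99, 35/33)
obs 3: x=0 → posterior Normal(635/141, 35/47)
obs 4: x=-10 → posterior Normal(215/183, 35/61)
obs 5: x=2 → posterior Normal(299/225, 7/15)
obs 6: x=1 → posterior Normal(341/267, 35/89)
obs 7: x=9 → posterior Normal(719/309, 35/103)
obs 8: x=-1/2 → posterior Normal(698/351, 35/117)
obs 9: x=9/2 → posterior Normal(887/393, 35/131)

887/393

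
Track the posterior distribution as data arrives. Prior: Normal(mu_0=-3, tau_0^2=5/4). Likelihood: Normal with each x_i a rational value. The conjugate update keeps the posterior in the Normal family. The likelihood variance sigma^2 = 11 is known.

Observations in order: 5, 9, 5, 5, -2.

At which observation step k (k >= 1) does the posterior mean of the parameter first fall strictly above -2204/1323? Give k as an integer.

k = 2

obs 1: x=5 → posterior Normal(-107/49, 55/49)
obs 2: x=9 → posterior Normal(-31/27, 55/54)
obs 3: x=5 → posterior Normal(-37/59, 55/59)
obs 4: x=5 → posterior Normal(-3/16, 55/64)
obs 5: x=-2 → posterior Normal(-22/69, 55/69)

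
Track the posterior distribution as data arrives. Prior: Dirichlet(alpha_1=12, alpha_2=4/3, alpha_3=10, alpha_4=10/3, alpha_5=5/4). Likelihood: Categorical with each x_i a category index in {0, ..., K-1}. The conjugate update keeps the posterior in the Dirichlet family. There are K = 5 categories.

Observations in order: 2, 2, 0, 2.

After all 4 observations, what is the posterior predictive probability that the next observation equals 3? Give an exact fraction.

40/383

obs 1: x=2 → posterior Dirichlet(12, 4/3, 11, 10/3, 5/4)
obs 2: x=2 → posterior Dirichlet(12, 4/3, 12, 10/3, 5/4)
obs 3: x=0 → posterior Dirichlet(13, 4/3, 12, 10/3, 5/4)
obs 4: x=2 → posterior Dirichlet(13, 4/3, 13, 10/3, 5/4)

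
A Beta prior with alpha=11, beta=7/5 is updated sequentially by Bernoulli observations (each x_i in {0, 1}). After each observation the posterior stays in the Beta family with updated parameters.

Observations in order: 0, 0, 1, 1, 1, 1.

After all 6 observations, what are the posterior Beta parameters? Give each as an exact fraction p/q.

obs 1: x=0 → posterior Beta(11, 12/5)
obs 2: x=0 → posterior Beta(11, 17/5)
obs 3: x=1 → posterior Beta(12, 17/5)
obs 4: x=1 → posterior Beta(13, 17/5)
obs 5: x=1 → posterior Beta(14, 17/5)
obs 6: x=1 → posterior Beta(15, 17/5)

alpha=15, beta=17/5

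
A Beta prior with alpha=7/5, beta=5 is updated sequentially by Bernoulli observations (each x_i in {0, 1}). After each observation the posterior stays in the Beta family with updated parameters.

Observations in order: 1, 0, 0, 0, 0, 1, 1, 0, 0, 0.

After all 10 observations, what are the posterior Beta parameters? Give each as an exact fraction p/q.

alpha=22/5, beta=12

obs 1: x=1 → posterior Beta(12/5, 5)
obs 2: x=0 → posterior Beta(12/5, 6)
obs 3: x=0 → posterior Beta(12/5, 7)
obs 4: x=0 → posterior Beta(12/5, 8)
obs 5: x=0 → posterior Beta(12/5, 9)
obs 6: x=1 → posterior Beta(17/5, 9)
obs 7: x=1 → posterior Beta(22/5, 9)
obs 8: x=0 → posterior Beta(22/5, 10)
obs 9: x=0 → posterior Beta(22/5, 11)
obs 10: x=0 → posterior Beta(22/5, 12)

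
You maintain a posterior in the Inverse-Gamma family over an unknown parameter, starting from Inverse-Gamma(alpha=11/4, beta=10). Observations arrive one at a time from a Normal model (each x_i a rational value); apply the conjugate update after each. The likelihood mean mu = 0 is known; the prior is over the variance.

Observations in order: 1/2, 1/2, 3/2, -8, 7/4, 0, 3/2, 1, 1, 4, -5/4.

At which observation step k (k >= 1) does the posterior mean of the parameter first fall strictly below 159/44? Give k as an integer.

obs 1: x=1/2 → posterior Inverse-Gamma(13/4, 81/8)
obs 2: x=1/2 → posterior Inverse-Gamma(15/4, 41/4)
obs 3: x=3/2 → posterior Inverse-Gamma(17/4, 91/8)
obs 4: x=-8 → posterior Inverse-Gamma(19/4, 347/8)
obs 5: x=7/4 → posterior Inverse-Gamma(21/4, 1437/32)
obs 6: x=0 → posterior Inverse-Gamma(23/4, 1437/32)
obs 7: x=3/2 → posterior Inverse-Gamma(25/4, 1473/32)
obs 8: x=1 → posterior Inverse-Gamma(27/4, 1489/32)
obs 9: x=1 → posterior Inverse-Gamma(29/4, 1505/32)
obs 10: x=4 → posterior Inverse-Gamma(31/4, 1761/32)
obs 11: x=-5/4 → posterior Inverse-Gamma(33/4, 893/16)

k = 3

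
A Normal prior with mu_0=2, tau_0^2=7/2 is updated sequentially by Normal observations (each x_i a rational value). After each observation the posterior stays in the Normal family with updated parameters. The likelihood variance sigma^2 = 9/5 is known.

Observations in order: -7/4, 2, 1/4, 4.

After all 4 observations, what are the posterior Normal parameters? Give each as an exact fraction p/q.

mu_0=387/316, tau_0^2=63/158

obs 1: x=-7/4 → posterior Normal(-101/212, 63/53)
obs 2: x=2 → posterior Normal(179/352, 63/88)
obs 3: x=1/4 → posterior Normal(107/246, 21/41)
obs 4: x=4 → posterior Normal(387/316, 63/158)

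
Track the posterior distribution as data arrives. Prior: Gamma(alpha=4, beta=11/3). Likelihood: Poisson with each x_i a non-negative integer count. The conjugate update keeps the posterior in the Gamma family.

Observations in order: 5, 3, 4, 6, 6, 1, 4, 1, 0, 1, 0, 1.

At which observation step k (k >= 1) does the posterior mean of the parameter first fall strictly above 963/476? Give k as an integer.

obs 1: x=5 → posterior Gamma(9, 14/3)
obs 2: x=3 → posterior Gamma(12, 17/3)
obs 3: x=4 → posterior Gamma(16, 20/3)
obs 4: x=6 → posterior Gamma(22, 23/3)
obs 5: x=6 → posterior Gamma(28, 26/3)
obs 6: x=1 → posterior Gamma(29, 29/3)
obs 7: x=4 → posterior Gamma(33, 32/3)
obs 8: x=1 → posterior Gamma(34, 35/3)
obs 9: x=0 → posterior Gamma(34, 38/3)
obs 10: x=1 → posterior Gamma(35, 41/3)
obs 11: x=0 → posterior Gamma(35, 44/3)
obs 12: x=1 → posterior Gamma(36, 47/3)

k = 2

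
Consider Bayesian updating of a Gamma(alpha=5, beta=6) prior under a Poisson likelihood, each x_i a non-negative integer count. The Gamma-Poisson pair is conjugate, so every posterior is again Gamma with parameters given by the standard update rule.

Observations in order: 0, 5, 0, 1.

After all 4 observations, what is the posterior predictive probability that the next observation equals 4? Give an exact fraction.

9100000000000/379749833583241

obs 1: x=0 → posterior Gamma(5, 7)
obs 2: x=5 → posterior Gamma(10, 8)
obs 3: x=0 → posterior Gamma(10, 9)
obs 4: x=1 → posterior Gamma(11, 10)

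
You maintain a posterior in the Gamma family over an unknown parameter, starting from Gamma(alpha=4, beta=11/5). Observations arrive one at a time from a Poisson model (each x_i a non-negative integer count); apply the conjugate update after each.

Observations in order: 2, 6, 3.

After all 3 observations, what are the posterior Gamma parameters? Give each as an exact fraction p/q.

alpha=15, beta=26/5

obs 1: x=2 → posterior Gamma(6, 16/5)
obs 2: x=6 → posterior Gamma(12, 21/5)
obs 3: x=3 → posterior Gamma(15, 26/5)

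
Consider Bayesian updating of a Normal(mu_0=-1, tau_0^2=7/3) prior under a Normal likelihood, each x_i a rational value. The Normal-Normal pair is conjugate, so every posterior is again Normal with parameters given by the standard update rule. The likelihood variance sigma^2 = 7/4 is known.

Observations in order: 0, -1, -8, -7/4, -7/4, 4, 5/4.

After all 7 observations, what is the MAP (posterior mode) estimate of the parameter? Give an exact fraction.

obs 1: x=0 → posterior Normal(-3/7, 1)
obs 2: x=-1 → posterior Normal(-7/11, 7/11)
obs 3: x=-8 → posterior Normal(-13/5, 7/15)
obs 4: x=-7/4 → posterior Normal(-46/19, 7/19)
obs 5: x=-7/4 → posterior Normal(-53/23, 7/23)
obs 6: x=4 → posterior Normal(-37/27, 7/27)
obs 7: x=5/4 → posterior Normal(-32/31, 7/31)

-32/31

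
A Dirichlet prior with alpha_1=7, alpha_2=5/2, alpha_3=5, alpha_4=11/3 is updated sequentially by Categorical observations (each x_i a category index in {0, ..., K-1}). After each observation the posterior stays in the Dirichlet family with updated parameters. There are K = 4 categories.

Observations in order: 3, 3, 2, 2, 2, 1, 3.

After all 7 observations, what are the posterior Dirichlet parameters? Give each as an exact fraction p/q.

obs 1: x=3 → posterior Dirichlet(7, 5/2, 5, 14/3)
obs 2: x=3 → posterior Dirichlet(7, 5/2, 5, 17/3)
obs 3: x=2 → posterior Dirichlet(7, 5/2, 6, 17/3)
obs 4: x=2 → posterior Dirichlet(7, 5/2, 7, 17/3)
obs 5: x=2 → posterior Dirichlet(7, 5/2, 8, 17/3)
obs 6: x=1 → posterior Dirichlet(7, 7/2, 8, 17/3)
obs 7: x=3 → posterior Dirichlet(7, 7/2, 8, 20/3)

alpha_1=7, alpha_2=7/2, alpha_3=8, alpha_4=20/3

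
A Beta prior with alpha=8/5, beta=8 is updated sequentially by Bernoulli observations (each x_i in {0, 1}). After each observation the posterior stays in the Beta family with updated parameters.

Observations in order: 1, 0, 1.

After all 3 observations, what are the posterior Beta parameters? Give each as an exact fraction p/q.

alpha=18/5, beta=9

obs 1: x=1 → posterior Beta(13/5, 8)
obs 2: x=0 → posterior Beta(13/5, 9)
obs 3: x=1 → posterior Beta(18/5, 9)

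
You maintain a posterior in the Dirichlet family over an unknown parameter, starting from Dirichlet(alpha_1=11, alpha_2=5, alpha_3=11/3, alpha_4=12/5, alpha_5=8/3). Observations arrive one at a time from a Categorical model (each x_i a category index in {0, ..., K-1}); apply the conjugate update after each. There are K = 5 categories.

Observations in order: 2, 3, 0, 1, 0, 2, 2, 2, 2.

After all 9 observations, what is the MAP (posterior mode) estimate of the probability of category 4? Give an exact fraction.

obs 1: x=2 → posterior Dirichlet(11, 5, 14/3, 12/5, 8/3)
obs 2: x=3 → posterior Dirichlet(11, 5, 14/3, 17/5, 8/3)
obs 3: x=0 → posterior Dirichlet(12, 5, 14/3, 17/5, 8/3)
obs 4: x=1 → posterior Dirichlet(12, 6, 14/3, 17/5, 8/3)
obs 5: x=0 → posterior Dirichlet(13, 6, 14/3, 17/5, 8/3)
obs 6: x=2 → posterior Dirichlet(13, 6, 17/3, 17/5, 8/3)
obs 7: x=2 → posterior Dirichlet(13, 6, 20/3, 17/5, 8/3)
obs 8: x=2 → posterior Dirichlet(13, 6, 23/3, 17/5, 8/3)
obs 9: x=2 → posterior Dirichlet(13, 6, 26/3, 17/5, 8/3)

25/431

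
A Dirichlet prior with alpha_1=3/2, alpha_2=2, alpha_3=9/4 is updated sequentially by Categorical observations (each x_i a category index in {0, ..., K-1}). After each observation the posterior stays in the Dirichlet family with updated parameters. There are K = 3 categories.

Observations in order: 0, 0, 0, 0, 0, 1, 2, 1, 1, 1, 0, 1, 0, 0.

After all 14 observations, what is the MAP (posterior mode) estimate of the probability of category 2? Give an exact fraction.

9/67

obs 1: x=0 → posterior Dirichlet(5/2, 2, 9/4)
obs 2: x=0 → posterior Dirichlet(7/2, 2, 9/4)
obs 3: x=0 → posterior Dirichlet(9/2, 2, 9/4)
obs 4: x=0 → posterior Dirichlet(11/2, 2, 9/4)
obs 5: x=0 → posterior Dirichlet(13/2, 2, 9/4)
obs 6: x=1 → posterior Dirichlet(13/2, 3, 9/4)
obs 7: x=2 → posterior Dirichlet(13/2, 3, 13/4)
obs 8: x=1 → posterior Dirichlet(13/2, 4, 13/4)
obs 9: x=1 → posterior Dirichlet(13/2, 5, 13/4)
obs 10: x=1 → posterior Dirichlet(13/2, 6, 13/4)
obs 11: x=0 → posterior Dirichlet(15/2, 6, 13/4)
obs 12: x=1 → posterior Dirichlet(15/2, 7, 13/4)
obs 13: x=0 → posterior Dirichlet(17/2, 7, 13/4)
obs 14: x=0 → posterior Dirichlet(19/2, 7, 13/4)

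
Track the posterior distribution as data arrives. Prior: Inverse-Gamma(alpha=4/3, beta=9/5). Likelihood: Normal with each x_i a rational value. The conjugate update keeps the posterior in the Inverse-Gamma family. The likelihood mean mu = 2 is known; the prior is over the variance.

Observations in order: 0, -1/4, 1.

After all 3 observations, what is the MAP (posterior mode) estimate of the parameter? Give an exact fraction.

obs 1: x=0 → posterior Inverse-Gamma(11/6, 19/5)
obs 2: x=-1/4 → posterior Inverse-Gamma(7/3, 1013/160)
obs 3: x=1 → posterior Inverse-Gamma(17/6, 1093/160)

3279/1840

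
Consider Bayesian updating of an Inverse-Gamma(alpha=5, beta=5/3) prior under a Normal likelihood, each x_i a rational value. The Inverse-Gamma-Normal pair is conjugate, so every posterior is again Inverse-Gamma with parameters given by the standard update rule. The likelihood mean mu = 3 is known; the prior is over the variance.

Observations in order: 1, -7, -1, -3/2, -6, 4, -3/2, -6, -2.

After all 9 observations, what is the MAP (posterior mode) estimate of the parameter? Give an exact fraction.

2111/126

obs 1: x=1 → posterior Inverse-Gamma(11/2, 11/3)
obs 2: x=-7 → posterior Inverse-Gamma(6, 161/3)
obs 3: x=-1 → posterior Inverse-Gamma(13/2, 185/3)
obs 4: x=-3/2 → posterior Inverse-Gamma(7, 1723/24)
obs 5: x=-6 → posterior Inverse-Gamma(15/2, 2695/24)
obs 6: x=4 → posterior Inverse-Gamma(8, 2707/24)
obs 7: x=-3/2 → posterior Inverse-Gamma(17/2, 1475/12)
obs 8: x=-6 → posterior Inverse-Gamma(9, 1961/12)
obs 9: x=-2 → posterior Inverse-Gamma(19/2, 2111/12)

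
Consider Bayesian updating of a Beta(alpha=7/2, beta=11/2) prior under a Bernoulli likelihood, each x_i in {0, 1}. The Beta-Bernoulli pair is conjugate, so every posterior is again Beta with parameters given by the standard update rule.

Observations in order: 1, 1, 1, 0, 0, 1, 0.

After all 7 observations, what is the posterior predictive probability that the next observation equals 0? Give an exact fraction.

17/32

obs 1: x=1 → posterior Beta(9/2, 11/2)
obs 2: x=1 → posterior Beta(11/2, 11/2)
obs 3: x=1 → posterior Beta(13/2, 11/2)
obs 4: x=0 → posterior Beta(13/2, 13/2)
obs 5: x=0 → posterior Beta(13/2, 15/2)
obs 6: x=1 → posterior Beta(15/2, 15/2)
obs 7: x=0 → posterior Beta(15/2, 17/2)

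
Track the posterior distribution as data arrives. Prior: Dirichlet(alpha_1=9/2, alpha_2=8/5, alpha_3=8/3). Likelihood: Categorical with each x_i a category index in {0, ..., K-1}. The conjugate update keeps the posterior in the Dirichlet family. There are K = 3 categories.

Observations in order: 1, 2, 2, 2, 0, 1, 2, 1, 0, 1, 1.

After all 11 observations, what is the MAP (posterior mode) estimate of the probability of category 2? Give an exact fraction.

obs 1: x=1 → posterior Dirichlet(9/2, 13/5, 8/3)
obs 2: x=2 → posterior Dirichlet(9/2, 13/5, 11/3)
obs 3: x=2 → posterior Dirichlet(9/2, 13/5, 14/3)
obs 4: x=2 → posterior Dirichlet(9/2, 13/5, 17/3)
obs 5: x=0 → posterior Dirichlet(11/2, 13/5, 17/3)
obs 6: x=1 → posterior Dirichlet(11/2, 18/5, 17/3)
obs 7: x=2 → posterior Dirichlet(11/2, 18/5, 20/3)
obs 8: x=1 → posterior Dirichlet(11/2, 23/5, 20/3)
obs 9: x=0 → posterior Dirichlet(13/2, 23/5, 20/3)
obs 10: x=1 → posterior Dirichlet(13/2, 28/5, 20/3)
obs 11: x=1 → posterior Dirichlet(13/2, 33/5, 20/3)

170/503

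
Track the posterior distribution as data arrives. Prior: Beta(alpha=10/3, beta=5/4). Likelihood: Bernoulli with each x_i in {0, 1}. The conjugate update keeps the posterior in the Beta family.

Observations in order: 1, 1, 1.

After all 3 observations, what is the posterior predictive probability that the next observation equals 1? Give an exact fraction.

76/91

obs 1: x=1 → posterior Beta(13/3, 5/4)
obs 2: x=1 → posterior Beta(16/3, 5/4)
obs 3: x=1 → posterior Beta(19/3, 5/4)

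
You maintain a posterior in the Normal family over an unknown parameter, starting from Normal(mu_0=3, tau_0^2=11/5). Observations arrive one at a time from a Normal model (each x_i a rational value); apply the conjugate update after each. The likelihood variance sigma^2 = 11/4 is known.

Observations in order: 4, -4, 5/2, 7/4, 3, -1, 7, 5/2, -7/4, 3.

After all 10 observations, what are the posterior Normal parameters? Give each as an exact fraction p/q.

obs 1: x=4 → posterior Normal(31/9, 11/9)
obs 2: x=-4 → posterior Normal(15/13, 11/13)
obs 3: x=5/2 → posterior Normal(25/17, 11/17)
obs 4: x=7/4 → posterior Normal(32/21, 11/21)
obs 5: x=3 → posterior Normal(44/25, 11/25)
obs 6: x=-1 → posterior Normal(40/29, 11/29)
obs 7: x=7 → posterior Normal(68/33, 1/3)
obs 8: x=5/2 → posterior Normal(78/37, 11/37)
obs 9: x=-7/4 → posterior Normal(71/41, 11/41)
obs 10: x=3 → posterior Normal(83/45, 11/45)

mu_0=83/45, tau_0^2=11/45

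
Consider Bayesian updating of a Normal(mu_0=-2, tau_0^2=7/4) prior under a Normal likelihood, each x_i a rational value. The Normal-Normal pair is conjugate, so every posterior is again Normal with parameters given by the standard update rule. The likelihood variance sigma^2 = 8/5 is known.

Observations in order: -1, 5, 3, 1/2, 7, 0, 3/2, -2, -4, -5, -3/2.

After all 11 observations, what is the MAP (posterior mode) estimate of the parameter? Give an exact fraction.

39/278

obs 1: x=-1 → posterior Normal(-99/67, 56/67)
obs 2: x=5 → posterior Normal(38/51, 28/51)
obs 3: x=3 → posterior Normal(181/137, 56/137)
obs 4: x=1/2 → posterior Normal(397/344, 14/43)
obs 5: x=7 → posterior Normal(887/414, 56/207)
obs 6: x=0 → posterior Normal(887/484, 28/121)
obs 7: x=3/2 → posterior Normal(496/277, 56/277)
obs 8: x=-2 → posterior Normal(71/52, 7/39)
obs 9: x=-4 → posterior Normal(286/347, 56/347)
obs 10: x=-5 → posterior Normal(111/382, 28/191)
obs 11: x=-3/2 → posterior Normal(39/278, 56/417)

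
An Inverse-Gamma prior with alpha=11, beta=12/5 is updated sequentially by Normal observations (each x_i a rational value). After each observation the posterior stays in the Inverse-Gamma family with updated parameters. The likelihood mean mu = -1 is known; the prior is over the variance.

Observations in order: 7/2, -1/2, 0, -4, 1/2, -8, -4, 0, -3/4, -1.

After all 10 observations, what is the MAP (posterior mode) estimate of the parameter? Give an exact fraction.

7729/2720

obs 1: x=7/2 → posterior Inverse-Gamma(23/2, 501/40)
obs 2: x=-1/2 → posterior Inverse-Gamma(12, 253/20)
obs 3: x=0 → posterior Inverse-Gamma(25/2, 263/20)
obs 4: x=-4 → posterior Inverse-Gamma(13, 353/20)
obs 5: x=1/2 → posterior Inverse-Gamma(27/2, 751/40)
obs 6: x=-8 → posterior Inverse-Gamma(14, 1731/40)
obs 7: x=-4 → posterior Inverse-Gamma(29/2, 1911/40)
obs 8: x=0 → posterior Inverse-Gamma(15, 1931/40)
obs 9: x=-3/4 → posterior Inverse-Gamma(31/2, 7729/160)
obs 10: x=-1 → posterior Inverse-Gamma(16, 7729/160)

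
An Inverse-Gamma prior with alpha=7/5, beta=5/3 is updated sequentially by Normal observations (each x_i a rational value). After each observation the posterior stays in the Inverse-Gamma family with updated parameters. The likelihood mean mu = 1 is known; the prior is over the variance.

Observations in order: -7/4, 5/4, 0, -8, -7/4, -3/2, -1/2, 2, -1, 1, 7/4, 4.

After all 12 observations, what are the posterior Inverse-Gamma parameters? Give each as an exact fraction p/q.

alpha=37/5, beta=1483/24

obs 1: x=-7/4 → posterior Inverse-Gamma(19/10, 523/96)
obs 2: x=5/4 → posterior Inverse-Gamma(12/5, 263/48)
obs 3: x=0 → posterior Inverse-Gamma(29/10, 287/48)
obs 4: x=-8 → posterior Inverse-Gamma(17/5, 2231/48)
obs 5: x=-7/4 → posterior Inverse-Gamma(39/10, 4825/96)
obs 6: x=-3/2 → posterior Inverse-Gamma(22/5, 5125/96)
obs 7: x=-1/2 → posterior Inverse-Gamma(49/10, 5233/96)
obs 8: x=2 → posterior Inverse-Gamma(27/5, 5281/96)
obs 9: x=-1 → posterior Inverse-Gamma(59/10, 5473/96)
obs 10: x=1 → posterior Inverse-Gamma(32/5, 5473/96)
obs 11: x=7/4 → posterior Inverse-Gamma(69/10, 1375/24)
obs 12: x=4 → posterior Inverse-Gamma(37/5, 1483/24)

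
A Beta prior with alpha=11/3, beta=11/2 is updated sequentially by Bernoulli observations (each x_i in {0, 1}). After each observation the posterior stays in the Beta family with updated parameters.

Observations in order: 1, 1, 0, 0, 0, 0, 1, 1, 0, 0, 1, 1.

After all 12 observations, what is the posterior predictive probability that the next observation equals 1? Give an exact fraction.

58/127

obs 1: x=1 → posterior Beta(14/3, 11/2)
obs 2: x=1 → posterior Beta(17/3, 11/2)
obs 3: x=0 → posterior Beta(17/3, 13/2)
obs 4: x=0 → posterior Beta(17/3, 15/2)
obs 5: x=0 → posterior Beta(17/3, 17/2)
obs 6: x=0 → posterior Beta(17/3, 19/2)
obs 7: x=1 → posterior Beta(20/3, 19/2)
obs 8: x=1 → posterior Beta(23/3, 19/2)
obs 9: x=0 → posterior Beta(23/3, 21/2)
obs 10: x=0 → posterior Beta(23/3, 23/2)
obs 11: x=1 → posterior Beta(26/3, 23/2)
obs 12: x=1 → posterior Beta(29/3, 23/2)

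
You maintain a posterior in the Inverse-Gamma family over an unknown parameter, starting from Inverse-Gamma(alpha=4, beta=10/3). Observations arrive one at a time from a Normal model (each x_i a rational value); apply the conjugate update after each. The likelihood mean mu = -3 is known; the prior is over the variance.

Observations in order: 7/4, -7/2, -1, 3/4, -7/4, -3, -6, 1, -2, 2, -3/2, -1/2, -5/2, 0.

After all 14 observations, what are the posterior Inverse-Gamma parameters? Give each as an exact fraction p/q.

obs 1: x=7/4 → posterior Inverse-Gamma(9/2, 1403/96)
obs 2: x=-7/2 → posterior Inverse-Gamma(5, 1415/96)
obs 3: x=-1 → posterior Inverse-Gamma(11/2, 1607/96)
obs 4: x=3/4 → posterior Inverse-Gamma(6, 1141/48)
obs 5: x=-7/4 → posterior Inverse-Gamma(13/2, 2357/96)
obs 6: x=-3 → posterior Inverse-Gamma(7, 2357/96)
obs 7: x=-6 → posterior Inverse-Gamma(15/2, 2789/96)
obs 8: x=1 → posterior Inverse-Gamma(8, 3557/96)
obs 9: x=-2 → posterior Inverse-Gamma(17/2, 3605/96)
obs 10: x=2 → posterior Inverse-Gamma(9, 4805/96)
obs 11: x=-3/2 → posterior Inverse-Gamma(19/2, 4913/96)
obs 12: x=-1/2 → posterior Inverse-Gamma(10, 5213/96)
obs 13: x=-5/2 → posterior Inverse-Gamma(21/2, 5225/96)
obs 14: x=0 → posterior Inverse-Gamma(11, 5657/96)

alpha=11, beta=5657/96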